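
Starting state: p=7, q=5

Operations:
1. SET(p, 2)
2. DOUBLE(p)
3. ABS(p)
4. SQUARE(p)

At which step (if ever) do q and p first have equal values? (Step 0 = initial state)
Never

q and p never become equal during execution.

Comparing values at each step:
Initial: q=5, p=7
After step 1: q=5, p=2
After step 2: q=5, p=4
After step 3: q=5, p=4
After step 4: q=5, p=16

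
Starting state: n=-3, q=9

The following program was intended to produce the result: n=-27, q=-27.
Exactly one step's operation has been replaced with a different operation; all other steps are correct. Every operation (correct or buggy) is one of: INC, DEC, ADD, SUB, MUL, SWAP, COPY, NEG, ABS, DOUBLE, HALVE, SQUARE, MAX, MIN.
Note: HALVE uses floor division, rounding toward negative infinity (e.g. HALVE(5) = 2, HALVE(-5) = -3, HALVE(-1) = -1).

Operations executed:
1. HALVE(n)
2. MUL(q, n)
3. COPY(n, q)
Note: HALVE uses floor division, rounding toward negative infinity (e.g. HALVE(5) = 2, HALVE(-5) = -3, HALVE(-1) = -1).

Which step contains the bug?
Step 1

Trace with buggy code:
Initial: n=-3, q=9
After step 1: n=-2, q=9
After step 2: n=-2, q=-18
After step 3: n=-18, q=-18
Actual final n=-18, q=-18 ≠ expected n=-27, q=-27.
Step 1 is the only position where a single-operation replacement can produce the expected result.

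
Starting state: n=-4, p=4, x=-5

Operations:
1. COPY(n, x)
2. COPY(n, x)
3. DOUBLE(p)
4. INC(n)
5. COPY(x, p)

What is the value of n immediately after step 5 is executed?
n = -4

Tracing n through execution:
Initial: n = -4
After step 1 (COPY(n, x)): n = -5
After step 2 (COPY(n, x)): n = -5
After step 3 (DOUBLE(p)): n = -5
After step 4 (INC(n)): n = -4
After step 5 (COPY(x, p)): n = -4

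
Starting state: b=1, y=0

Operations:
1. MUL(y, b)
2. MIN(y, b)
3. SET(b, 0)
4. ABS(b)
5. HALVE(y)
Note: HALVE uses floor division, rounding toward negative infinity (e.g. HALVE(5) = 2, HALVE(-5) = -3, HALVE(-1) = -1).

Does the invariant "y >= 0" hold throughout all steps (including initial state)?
Yes

The invariant holds at every step.

State at each step:
Initial: b=1, y=0
After step 1: b=1, y=0
After step 2: b=1, y=0
After step 3: b=0, y=0
After step 4: b=0, y=0
After step 5: b=0, y=0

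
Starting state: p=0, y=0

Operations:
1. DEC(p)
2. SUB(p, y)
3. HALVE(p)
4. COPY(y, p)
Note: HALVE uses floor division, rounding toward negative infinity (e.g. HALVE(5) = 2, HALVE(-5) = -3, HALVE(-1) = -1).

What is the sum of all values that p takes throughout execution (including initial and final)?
-4

Values of p at each step:
Initial: p = 0
After step 1: p = -1
After step 2: p = -1
After step 3: p = -1
After step 4: p = -1
Sum = 0 + -1 + -1 + -1 + -1 = -4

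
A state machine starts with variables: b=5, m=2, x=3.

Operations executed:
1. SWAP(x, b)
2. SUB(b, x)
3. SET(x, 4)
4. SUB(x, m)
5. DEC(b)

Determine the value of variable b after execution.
b = -3

Tracing execution:
Step 1: SWAP(x, b) → b = 3
Step 2: SUB(b, x) → b = -2
Step 3: SET(x, 4) → b = -2
Step 4: SUB(x, m) → b = -2
Step 5: DEC(b) → b = -3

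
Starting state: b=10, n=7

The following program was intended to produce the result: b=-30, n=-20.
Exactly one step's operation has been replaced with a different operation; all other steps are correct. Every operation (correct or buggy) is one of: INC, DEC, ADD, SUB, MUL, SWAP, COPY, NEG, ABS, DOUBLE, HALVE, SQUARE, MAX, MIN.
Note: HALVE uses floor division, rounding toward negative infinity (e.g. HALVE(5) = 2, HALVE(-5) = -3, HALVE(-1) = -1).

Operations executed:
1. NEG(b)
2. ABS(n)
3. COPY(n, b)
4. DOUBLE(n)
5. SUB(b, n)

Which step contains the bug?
Step 5

Trace with buggy code:
Initial: b=10, n=7
After step 1: b=-10, n=7
After step 2: b=-10, n=7
After step 3: b=-10, n=-10
After step 4: b=-10, n=-20
After step 5: b=10, n=-20
Actual final b=10, n=-20 ≠ expected b=-30, n=-20.
Step 5 is the only position where a single-operation replacement can produce the expected result.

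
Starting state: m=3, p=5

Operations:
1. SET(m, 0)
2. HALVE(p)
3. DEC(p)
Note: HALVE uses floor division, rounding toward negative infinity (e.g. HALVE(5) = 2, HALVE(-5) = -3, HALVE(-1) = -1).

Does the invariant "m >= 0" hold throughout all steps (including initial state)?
Yes

The invariant holds at every step.

State at each step:
Initial: m=3, p=5
After step 1: m=0, p=5
After step 2: m=0, p=2
After step 3: m=0, p=1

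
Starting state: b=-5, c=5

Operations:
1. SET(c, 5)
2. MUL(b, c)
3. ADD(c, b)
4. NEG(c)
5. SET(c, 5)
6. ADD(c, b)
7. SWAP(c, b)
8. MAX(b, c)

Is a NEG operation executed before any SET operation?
No

First NEG: step 4
First SET: step 1
Since 4 > 1, SET comes first.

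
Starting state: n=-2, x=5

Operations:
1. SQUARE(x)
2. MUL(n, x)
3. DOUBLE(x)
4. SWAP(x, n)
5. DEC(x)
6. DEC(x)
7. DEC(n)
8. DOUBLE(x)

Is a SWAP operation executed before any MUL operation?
No

First SWAP: step 4
First MUL: step 2
Since 4 > 2, MUL comes first.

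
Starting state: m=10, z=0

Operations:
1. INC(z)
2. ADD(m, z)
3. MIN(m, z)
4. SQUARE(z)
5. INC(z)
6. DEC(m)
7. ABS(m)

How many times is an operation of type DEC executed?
1

Counting DEC operations:
Step 6: DEC(m) ← DEC
Total: 1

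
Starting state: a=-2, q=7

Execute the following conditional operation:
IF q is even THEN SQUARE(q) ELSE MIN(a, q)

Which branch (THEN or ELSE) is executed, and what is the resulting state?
Branch: ELSE, Final state: a=-2, q=7

Evaluating condition: q is even
Condition is False, so ELSE branch executes
After MIN(a, q): a=-2, q=7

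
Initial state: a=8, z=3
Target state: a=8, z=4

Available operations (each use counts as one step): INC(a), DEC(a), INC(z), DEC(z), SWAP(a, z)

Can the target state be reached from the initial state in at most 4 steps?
Yes

Path (1 step): INC(z)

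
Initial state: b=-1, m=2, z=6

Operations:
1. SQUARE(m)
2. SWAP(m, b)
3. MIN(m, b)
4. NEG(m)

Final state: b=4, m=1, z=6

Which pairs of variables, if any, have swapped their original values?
None

Comparing initial and final values:
m: 2 → 1
b: -1 → 4
z: 6 → 6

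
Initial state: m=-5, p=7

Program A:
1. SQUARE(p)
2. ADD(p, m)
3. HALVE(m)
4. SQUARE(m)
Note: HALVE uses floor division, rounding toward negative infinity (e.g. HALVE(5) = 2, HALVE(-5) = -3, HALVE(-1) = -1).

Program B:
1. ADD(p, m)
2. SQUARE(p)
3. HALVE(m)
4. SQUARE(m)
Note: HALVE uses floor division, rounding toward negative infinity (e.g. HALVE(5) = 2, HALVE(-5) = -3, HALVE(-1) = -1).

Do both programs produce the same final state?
No

Program A final state: m=9, p=44
Program B final state: m=9, p=4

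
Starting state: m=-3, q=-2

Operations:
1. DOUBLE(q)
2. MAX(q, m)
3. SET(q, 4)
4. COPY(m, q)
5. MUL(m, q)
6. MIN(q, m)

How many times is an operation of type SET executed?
1

Counting SET operations:
Step 3: SET(q, 4) ← SET
Total: 1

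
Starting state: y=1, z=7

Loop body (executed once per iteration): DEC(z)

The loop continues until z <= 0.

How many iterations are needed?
7

Tracing iterations:
Initial: y=1, z=7
After iteration 1: y=1, z=6
After iteration 2: y=1, z=5
After iteration 3: y=1, z=4
After iteration 4: y=1, z=3
After iteration 5: y=1, z=2
After iteration 6: y=1, z=1
After iteration 7: y=1, z=0
z <= 0 now holds, so the loop exits after 7 iterations.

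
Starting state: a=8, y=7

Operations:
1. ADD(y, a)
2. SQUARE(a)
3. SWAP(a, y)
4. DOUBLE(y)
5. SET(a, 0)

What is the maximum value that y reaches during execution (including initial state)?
128

Values of y at each step:
Initial: y = 7
After step 1: y = 15
After step 2: y = 15
After step 3: y = 64
After step 4: y = 128 ← maximum
After step 5: y = 128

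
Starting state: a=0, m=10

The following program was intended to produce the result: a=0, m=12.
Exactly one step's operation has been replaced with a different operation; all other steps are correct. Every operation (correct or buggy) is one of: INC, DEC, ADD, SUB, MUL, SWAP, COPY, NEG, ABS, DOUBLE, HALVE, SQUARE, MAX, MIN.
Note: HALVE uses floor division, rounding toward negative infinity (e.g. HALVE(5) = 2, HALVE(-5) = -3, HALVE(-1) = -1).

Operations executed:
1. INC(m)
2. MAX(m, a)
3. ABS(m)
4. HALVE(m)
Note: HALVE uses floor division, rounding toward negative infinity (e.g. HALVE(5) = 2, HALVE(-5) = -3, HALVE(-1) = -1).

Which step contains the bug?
Step 4

Trace with buggy code:
Initial: a=0, m=10
After step 1: a=0, m=11
After step 2: a=0, m=11
After step 3: a=0, m=11
After step 4: a=0, m=5
Actual final a=0, m=5 ≠ expected a=0, m=12.
Step 4 is the only position where a single-operation replacement can produce the expected result.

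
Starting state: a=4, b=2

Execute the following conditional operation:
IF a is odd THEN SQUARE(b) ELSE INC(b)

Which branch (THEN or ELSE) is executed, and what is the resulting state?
Branch: ELSE, Final state: a=4, b=3

Evaluating condition: a is odd
Condition is False, so ELSE branch executes
After INC(b): a=4, b=3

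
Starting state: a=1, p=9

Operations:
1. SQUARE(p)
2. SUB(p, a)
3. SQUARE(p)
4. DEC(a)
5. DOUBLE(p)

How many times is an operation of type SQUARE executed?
2

Counting SQUARE operations:
Step 1: SQUARE(p) ← SQUARE
Step 3: SQUARE(p) ← SQUARE
Total: 2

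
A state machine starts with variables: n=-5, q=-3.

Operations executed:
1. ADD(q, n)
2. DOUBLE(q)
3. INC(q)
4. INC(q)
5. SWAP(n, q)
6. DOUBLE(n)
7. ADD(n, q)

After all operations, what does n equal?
n = -33

Tracing execution:
Step 1: ADD(q, n) → n = -5
Step 2: DOUBLE(q) → n = -5
Step 3: INC(q) → n = -5
Step 4: INC(q) → n = -5
Step 5: SWAP(n, q) → n = -14
Step 6: DOUBLE(n) → n = -28
Step 7: ADD(n, q) → n = -33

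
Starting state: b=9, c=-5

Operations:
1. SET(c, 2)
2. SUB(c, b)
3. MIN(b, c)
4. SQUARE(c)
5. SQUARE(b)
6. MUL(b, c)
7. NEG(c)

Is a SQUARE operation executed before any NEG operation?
Yes

First SQUARE: step 4
First NEG: step 7
Since 4 < 7, SQUARE comes first.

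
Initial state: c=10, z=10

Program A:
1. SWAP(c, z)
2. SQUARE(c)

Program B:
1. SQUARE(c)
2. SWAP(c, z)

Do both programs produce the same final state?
No

Program A final state: c=100, z=10
Program B final state: c=10, z=100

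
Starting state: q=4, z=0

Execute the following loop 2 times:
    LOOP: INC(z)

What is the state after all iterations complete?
q=4, z=2

Iteration trace:
Start: q=4, z=0
After iteration 1: q=4, z=1
After iteration 2: q=4, z=2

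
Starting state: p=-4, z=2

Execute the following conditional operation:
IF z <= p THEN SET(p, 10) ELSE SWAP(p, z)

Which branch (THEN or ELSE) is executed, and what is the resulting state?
Branch: ELSE, Final state: p=2, z=-4

Evaluating condition: z <= p
z = 2, p = -4
Condition is False, so ELSE branch executes
After SWAP(p, z): p=2, z=-4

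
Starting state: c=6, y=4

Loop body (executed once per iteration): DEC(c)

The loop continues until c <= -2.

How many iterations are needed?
8

Tracing iterations:
Initial: c=6, y=4
After iteration 1: c=5, y=4
After iteration 2: c=4, y=4
After iteration 3: c=3, y=4
After iteration 4: c=2, y=4
After iteration 5: c=1, y=4
After iteration 6: c=0, y=4
After iteration 7: c=-1, y=4
After iteration 8: c=-2, y=4
c <= -2 now holds, so the loop exits after 8 iterations.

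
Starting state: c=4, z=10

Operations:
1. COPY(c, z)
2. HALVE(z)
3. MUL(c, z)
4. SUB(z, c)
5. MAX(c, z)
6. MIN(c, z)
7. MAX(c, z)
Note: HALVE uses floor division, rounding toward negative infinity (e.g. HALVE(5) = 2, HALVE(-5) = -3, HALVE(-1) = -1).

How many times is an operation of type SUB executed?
1

Counting SUB operations:
Step 4: SUB(z, c) ← SUB
Total: 1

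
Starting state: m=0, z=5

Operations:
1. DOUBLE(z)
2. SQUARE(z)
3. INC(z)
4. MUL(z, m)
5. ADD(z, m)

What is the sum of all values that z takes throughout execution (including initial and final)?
216

Values of z at each step:
Initial: z = 5
After step 1: z = 10
After step 2: z = 100
After step 3: z = 101
After step 4: z = 0
After step 5: z = 0
Sum = 5 + 10 + 100 + 101 + 0 + 0 = 216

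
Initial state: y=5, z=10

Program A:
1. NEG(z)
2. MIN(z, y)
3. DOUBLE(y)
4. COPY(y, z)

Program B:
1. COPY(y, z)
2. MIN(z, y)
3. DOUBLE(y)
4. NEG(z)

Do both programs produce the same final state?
No

Program A final state: y=-10, z=-10
Program B final state: y=20, z=-10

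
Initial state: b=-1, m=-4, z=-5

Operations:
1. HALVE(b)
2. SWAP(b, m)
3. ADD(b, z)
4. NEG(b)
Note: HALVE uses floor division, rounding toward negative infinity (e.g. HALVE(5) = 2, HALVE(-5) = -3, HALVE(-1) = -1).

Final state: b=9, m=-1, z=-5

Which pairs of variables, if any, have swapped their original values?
None

Comparing initial and final values:
b: -1 → 9
z: -5 → -5
m: -4 → -1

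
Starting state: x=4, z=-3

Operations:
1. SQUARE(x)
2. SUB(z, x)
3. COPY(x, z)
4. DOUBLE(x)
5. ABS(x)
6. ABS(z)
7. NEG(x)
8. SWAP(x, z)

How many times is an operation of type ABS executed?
2

Counting ABS operations:
Step 5: ABS(x) ← ABS
Step 6: ABS(z) ← ABS
Total: 2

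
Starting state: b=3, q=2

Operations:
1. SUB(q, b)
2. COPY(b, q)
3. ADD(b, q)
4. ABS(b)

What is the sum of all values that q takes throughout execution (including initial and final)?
-2

Values of q at each step:
Initial: q = 2
After step 1: q = -1
After step 2: q = -1
After step 3: q = -1
After step 4: q = -1
Sum = 2 + -1 + -1 + -1 + -1 = -2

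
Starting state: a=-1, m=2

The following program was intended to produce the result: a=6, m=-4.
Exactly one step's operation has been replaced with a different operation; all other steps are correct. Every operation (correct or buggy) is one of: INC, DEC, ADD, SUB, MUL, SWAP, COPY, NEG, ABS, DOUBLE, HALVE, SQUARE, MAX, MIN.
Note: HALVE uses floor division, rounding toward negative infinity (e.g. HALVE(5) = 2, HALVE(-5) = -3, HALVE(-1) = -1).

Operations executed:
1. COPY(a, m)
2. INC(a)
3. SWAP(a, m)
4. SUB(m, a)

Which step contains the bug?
Step 3

Trace with buggy code:
Initial: a=-1, m=2
After step 1: a=2, m=2
After step 2: a=3, m=2
After step 3: a=2, m=3
After step 4: a=2, m=1
Actual final a=2, m=1 ≠ expected a=6, m=-4.
Step 3 is the only position where a single-operation replacement can produce the expected result.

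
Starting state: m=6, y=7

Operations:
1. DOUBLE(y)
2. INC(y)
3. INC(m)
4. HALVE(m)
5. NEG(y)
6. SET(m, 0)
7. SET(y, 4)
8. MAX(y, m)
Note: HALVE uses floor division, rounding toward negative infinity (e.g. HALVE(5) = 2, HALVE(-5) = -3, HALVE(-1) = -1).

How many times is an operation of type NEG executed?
1

Counting NEG operations:
Step 5: NEG(y) ← NEG
Total: 1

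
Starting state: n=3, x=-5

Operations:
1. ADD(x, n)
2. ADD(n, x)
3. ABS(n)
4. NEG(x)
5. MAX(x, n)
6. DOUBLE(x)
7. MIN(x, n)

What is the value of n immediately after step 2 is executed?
n = 1

Tracing n through execution:
Initial: n = 3
After step 1 (ADD(x, n)): n = 3
After step 2 (ADD(n, x)): n = 1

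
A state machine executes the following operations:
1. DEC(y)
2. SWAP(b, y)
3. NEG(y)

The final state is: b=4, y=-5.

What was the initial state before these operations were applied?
b=5, y=5

Working backwards:
Final state: b=4, y=-5
Before step 3 (NEG(y)): b=4, y=5
Before step 2 (SWAP(b, y)): b=5, y=4
Before step 1 (DEC(y)): b=5, y=5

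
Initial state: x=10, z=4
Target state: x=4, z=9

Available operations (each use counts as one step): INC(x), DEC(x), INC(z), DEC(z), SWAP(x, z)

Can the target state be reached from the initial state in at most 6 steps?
Yes

Path (2 steps): DEC(x) → SWAP(x, z)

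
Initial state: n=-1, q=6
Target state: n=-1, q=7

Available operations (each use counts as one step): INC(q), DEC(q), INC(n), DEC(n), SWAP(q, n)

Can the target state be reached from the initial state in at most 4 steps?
Yes

Path (1 step): INC(q)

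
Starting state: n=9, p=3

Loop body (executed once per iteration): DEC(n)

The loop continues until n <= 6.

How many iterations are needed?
3

Tracing iterations:
Initial: n=9, p=3
After iteration 1: n=8, p=3
After iteration 2: n=7, p=3
After iteration 3: n=6, p=3
n <= 6 now holds, so the loop exits after 3 iterations.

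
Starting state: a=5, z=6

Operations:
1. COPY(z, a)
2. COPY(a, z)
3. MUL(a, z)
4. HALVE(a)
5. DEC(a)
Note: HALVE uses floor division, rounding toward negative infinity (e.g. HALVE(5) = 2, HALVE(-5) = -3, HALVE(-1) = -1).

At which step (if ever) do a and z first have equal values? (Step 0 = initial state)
Step 1

a and z first become equal after step 1.

Comparing values at each step:
Initial: a=5, z=6
After step 1: a=5, z=5 ← equal!
After step 2: a=5, z=5 ← equal!
After step 3: a=25, z=5
After step 4: a=12, z=5
After step 5: a=11, z=5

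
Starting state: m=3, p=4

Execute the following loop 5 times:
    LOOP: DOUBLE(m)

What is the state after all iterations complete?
m=96, p=4

Iteration trace:
Start: m=3, p=4
After iteration 1: m=6, p=4
After iteration 2: m=12, p=4
After iteration 3: m=24, p=4
After iteration 4: m=48, p=4
After iteration 5: m=96, p=4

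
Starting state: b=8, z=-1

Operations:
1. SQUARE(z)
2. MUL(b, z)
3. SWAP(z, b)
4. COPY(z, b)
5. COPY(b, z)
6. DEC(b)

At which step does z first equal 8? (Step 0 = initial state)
Step 3

Tracing z:
Initial: z = -1
After step 1: z = 1
After step 2: z = 1
After step 3: z = 8 ← first occurrence
After step 4: z = 1
After step 5: z = 1
After step 6: z = 1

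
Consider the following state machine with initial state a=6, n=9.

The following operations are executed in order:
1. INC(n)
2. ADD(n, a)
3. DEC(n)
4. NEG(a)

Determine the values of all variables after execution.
{a: -6, n: 15}

Step-by-step execution:
Initial: a=6, n=9
After step 1 (INC(n)): a=6, n=10
After step 2 (ADD(n, a)): a=6, n=16
After step 3 (DEC(n)): a=6, n=15
After step 4 (NEG(a)): a=-6, n=15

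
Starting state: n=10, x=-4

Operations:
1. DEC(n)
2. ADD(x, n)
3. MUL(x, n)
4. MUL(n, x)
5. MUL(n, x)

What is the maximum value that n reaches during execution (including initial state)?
18225

Values of n at each step:
Initial: n = 10
After step 1: n = 9
After step 2: n = 9
After step 3: n = 9
After step 4: n = 405
After step 5: n = 18225 ← maximum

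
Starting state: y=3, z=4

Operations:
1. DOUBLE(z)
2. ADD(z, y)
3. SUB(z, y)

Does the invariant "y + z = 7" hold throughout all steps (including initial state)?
No, violated after step 1

The invariant is violated after step 1.

State at each step:
Initial: y=3, z=4
After step 1: y=3, z=8
After step 2: y=3, z=11
After step 3: y=3, z=8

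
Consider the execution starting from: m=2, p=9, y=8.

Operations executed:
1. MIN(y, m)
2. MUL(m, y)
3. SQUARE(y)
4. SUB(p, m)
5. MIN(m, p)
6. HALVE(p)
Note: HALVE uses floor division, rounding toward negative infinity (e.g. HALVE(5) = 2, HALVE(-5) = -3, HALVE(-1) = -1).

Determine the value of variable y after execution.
y = 4

Tracing execution:
Step 1: MIN(y, m) → y = 2
Step 2: MUL(m, y) → y = 2
Step 3: SQUARE(y) → y = 4
Step 4: SUB(p, m) → y = 4
Step 5: MIN(m, p) → y = 4
Step 6: HALVE(p) → y = 4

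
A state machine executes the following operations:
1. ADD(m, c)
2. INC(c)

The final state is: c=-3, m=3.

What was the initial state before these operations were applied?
c=-4, m=7

Working backwards:
Final state: c=-3, m=3
Before step 2 (INC(c)): c=-4, m=3
Before step 1 (ADD(m, c)): c=-4, m=7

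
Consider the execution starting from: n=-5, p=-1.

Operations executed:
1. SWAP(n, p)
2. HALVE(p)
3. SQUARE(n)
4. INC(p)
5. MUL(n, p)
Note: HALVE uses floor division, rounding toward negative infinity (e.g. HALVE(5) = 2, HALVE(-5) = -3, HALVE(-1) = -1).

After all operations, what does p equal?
p = -2

Tracing execution:
Step 1: SWAP(n, p) → p = -5
Step 2: HALVE(p) → p = -3
Step 3: SQUARE(n) → p = -3
Step 4: INC(p) → p = -2
Step 5: MUL(n, p) → p = -2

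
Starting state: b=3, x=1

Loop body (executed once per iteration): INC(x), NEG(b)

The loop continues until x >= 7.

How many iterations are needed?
6

Tracing iterations:
Initial: b=3, x=1
After iteration 1: b=-3, x=2
After iteration 2: b=3, x=3
After iteration 3: b=-3, x=4
After iteration 4: b=3, x=5
After iteration 5: b=-3, x=6
After iteration 6: b=3, x=7
x >= 7 now holds, so the loop exits after 6 iterations.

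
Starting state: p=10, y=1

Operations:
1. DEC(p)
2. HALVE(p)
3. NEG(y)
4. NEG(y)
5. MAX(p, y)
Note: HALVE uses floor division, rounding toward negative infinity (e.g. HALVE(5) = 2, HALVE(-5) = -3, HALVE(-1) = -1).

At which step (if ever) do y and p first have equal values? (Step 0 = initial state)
Never

y and p never become equal during execution.

Comparing values at each step:
Initial: y=1, p=10
After step 1: y=1, p=9
After step 2: y=1, p=4
After step 3: y=-1, p=4
After step 4: y=1, p=4
After step 5: y=1, p=4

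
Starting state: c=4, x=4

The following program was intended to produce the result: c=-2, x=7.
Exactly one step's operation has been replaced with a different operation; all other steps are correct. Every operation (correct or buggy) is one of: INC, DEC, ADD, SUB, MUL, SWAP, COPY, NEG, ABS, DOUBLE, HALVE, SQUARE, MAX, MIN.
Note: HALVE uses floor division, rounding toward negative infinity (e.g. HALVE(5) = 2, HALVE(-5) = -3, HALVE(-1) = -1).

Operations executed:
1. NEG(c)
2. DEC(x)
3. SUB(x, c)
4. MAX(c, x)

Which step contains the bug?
Step 4

Trace with buggy code:
Initial: c=4, x=4
After step 1: c=-4, x=4
After step 2: c=-4, x=3
After step 3: c=-4, x=7
After step 4: c=7, x=7
Actual final c=7, x=7 ≠ expected c=-2, x=7.
Step 4 is the only position where a single-operation replacement can produce the expected result.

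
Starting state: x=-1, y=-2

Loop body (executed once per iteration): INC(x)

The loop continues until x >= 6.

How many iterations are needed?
7

Tracing iterations:
Initial: x=-1, y=-2
After iteration 1: x=0, y=-2
After iteration 2: x=1, y=-2
After iteration 3: x=2, y=-2
After iteration 4: x=3, y=-2
After iteration 5: x=4, y=-2
After iteration 6: x=5, y=-2
After iteration 7: x=6, y=-2
x >= 6 now holds, so the loop exits after 7 iterations.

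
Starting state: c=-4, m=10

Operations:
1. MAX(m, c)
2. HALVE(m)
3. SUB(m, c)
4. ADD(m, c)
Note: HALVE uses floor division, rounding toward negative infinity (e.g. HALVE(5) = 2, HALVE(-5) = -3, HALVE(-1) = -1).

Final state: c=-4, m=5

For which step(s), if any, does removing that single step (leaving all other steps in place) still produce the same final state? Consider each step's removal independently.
Step(s) 1

Testing removal of each single step:
Without step 1: final = c=-4, m=5 (same)
Without step 2: final = c=-4, m=10 (different)
Without step 3: final = c=-4, m=1 (different)
Without step 4: final = c=-4, m=9 (different)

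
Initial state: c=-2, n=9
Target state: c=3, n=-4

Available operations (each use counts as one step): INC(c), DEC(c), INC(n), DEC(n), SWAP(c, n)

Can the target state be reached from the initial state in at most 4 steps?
No

The target state cannot be reached within 4 steps.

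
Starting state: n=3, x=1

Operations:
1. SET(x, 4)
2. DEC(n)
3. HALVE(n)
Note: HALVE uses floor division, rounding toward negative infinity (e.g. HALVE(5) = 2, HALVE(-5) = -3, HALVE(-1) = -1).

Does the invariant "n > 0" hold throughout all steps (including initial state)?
Yes

The invariant holds at every step.

State at each step:
Initial: n=3, x=1
After step 1: n=3, x=4
After step 2: n=2, x=4
After step 3: n=1, x=4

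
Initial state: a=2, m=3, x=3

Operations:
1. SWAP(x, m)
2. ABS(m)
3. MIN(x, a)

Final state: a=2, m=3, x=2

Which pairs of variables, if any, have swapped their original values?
None

Comparing initial and final values:
x: 3 → 2
m: 3 → 3
a: 2 → 2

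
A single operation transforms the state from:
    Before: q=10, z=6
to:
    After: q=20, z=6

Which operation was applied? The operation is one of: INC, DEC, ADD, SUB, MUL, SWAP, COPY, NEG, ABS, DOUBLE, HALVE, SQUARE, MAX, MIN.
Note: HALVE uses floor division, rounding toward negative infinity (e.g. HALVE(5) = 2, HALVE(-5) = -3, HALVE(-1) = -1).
DOUBLE(q)

Analyzing the change:
Before: q=10, z=6
After: q=20, z=6
Variable q changed from 10 to 20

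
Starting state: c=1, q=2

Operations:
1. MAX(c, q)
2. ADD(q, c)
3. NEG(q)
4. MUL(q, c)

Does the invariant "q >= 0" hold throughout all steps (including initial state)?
No, violated after step 3

The invariant is violated after step 3.

State at each step:
Initial: c=1, q=2
After step 1: c=2, q=2
After step 2: c=2, q=4
After step 3: c=2, q=-4
After step 4: c=2, q=-8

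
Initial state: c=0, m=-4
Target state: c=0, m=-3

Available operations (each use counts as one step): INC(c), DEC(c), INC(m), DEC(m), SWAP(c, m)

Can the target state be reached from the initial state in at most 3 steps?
Yes

Path (1 step): INC(m)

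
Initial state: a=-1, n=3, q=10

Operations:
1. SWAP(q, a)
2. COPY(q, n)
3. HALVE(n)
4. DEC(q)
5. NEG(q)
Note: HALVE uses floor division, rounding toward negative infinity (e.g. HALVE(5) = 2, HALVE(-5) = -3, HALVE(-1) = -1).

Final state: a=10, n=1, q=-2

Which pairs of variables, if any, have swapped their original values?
None

Comparing initial and final values:
a: -1 → 10
q: 10 → -2
n: 3 → 1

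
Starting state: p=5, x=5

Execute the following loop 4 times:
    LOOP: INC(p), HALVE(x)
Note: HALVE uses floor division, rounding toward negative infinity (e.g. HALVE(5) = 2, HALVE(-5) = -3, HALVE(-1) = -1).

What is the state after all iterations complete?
p=9, x=0

Iteration trace:
Start: p=5, x=5
After iteration 1: p=6, x=2
After iteration 2: p=7, x=1
After iteration 3: p=8, x=0
After iteration 4: p=9, x=0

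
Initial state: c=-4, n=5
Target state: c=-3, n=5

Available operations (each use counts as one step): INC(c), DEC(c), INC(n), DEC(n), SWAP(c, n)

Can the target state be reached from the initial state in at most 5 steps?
Yes

Path (1 step): INC(c)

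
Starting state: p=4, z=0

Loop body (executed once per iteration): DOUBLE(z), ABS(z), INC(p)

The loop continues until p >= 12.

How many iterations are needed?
8

Tracing iterations:
Initial: p=4, z=0
After iteration 1: p=5, z=0
After iteration 2: p=6, z=0
After iteration 3: p=7, z=0
After iteration 4: p=8, z=0
After iteration 5: p=9, z=0
After iteration 6: p=10, z=0
After iteration 7: p=11, z=0
After iteration 8: p=12, z=0
p >= 12 now holds, so the loop exits after 8 iterations.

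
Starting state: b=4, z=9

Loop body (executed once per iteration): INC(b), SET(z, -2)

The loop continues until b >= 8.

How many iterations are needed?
4

Tracing iterations:
Initial: b=4, z=9
After iteration 1: b=5, z=-2
After iteration 2: b=6, z=-2
After iteration 3: b=7, z=-2
After iteration 4: b=8, z=-2
b >= 8 now holds, so the loop exits after 4 iterations.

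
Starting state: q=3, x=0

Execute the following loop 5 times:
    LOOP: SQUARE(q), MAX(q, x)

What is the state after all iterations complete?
q=1853020188851841, x=0

Iteration trace:
Start: q=3, x=0
After iteration 1: q=9, x=0
After iteration 2: q=81, x=0
After iteration 3: q=6561, x=0
After iteration 4: q=43046721, x=0
After iteration 5: q=1853020188851841, x=0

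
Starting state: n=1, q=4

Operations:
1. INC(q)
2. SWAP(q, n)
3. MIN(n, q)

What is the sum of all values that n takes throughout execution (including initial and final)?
8

Values of n at each step:
Initial: n = 1
After step 1: n = 1
After step 2: n = 5
After step 3: n = 1
Sum = 1 + 1 + 5 + 1 = 8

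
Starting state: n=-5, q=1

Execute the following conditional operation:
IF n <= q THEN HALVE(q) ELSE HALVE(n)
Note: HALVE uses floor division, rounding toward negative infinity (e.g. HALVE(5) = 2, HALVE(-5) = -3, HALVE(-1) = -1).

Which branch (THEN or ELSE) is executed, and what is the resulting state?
Branch: THEN, Final state: n=-5, q=0

Evaluating condition: n <= q
n = -5, q = 1
Condition is True, so THEN branch executes
After HALVE(q): n=-5, q=0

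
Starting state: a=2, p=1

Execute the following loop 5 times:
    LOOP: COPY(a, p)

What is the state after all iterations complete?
a=1, p=1

Iteration trace:
Start: a=2, p=1
After iteration 1: a=1, p=1
After iteration 2: a=1, p=1
After iteration 3: a=1, p=1
After iteration 4: a=1, p=1
After iteration 5: a=1, p=1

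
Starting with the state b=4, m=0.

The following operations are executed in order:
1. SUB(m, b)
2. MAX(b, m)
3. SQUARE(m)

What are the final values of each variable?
{b: 4, m: 16}

Step-by-step execution:
Initial: b=4, m=0
After step 1 (SUB(m, b)): b=4, m=-4
After step 2 (MAX(b, m)): b=4, m=-4
After step 3 (SQUARE(m)): b=4, m=16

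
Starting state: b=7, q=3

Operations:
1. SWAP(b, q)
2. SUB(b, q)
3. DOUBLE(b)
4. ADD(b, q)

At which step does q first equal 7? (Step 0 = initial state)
Step 1

Tracing q:
Initial: q = 3
After step 1: q = 7 ← first occurrence
After step 2: q = 7
After step 3: q = 7
After step 4: q = 7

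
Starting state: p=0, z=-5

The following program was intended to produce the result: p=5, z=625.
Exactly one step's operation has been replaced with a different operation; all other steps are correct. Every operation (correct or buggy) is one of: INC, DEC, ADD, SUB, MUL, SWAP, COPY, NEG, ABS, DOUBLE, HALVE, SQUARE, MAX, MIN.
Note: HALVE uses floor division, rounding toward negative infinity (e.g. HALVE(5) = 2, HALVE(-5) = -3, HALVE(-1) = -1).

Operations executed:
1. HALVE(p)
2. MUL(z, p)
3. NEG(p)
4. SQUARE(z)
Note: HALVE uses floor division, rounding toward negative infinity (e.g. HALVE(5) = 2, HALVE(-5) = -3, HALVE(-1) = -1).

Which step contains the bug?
Step 1

Trace with buggy code:
Initial: p=0, z=-5
After step 1: p=0, z=-5
After step 2: p=0, z=0
After step 3: p=0, z=0
After step 4: p=0, z=0
Actual final p=0, z=0 ≠ expected p=5, z=625.
Step 1 is the only position where a single-operation replacement can produce the expected result.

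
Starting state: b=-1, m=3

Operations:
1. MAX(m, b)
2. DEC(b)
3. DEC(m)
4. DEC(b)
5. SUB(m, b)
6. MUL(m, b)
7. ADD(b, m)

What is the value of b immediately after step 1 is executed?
b = -1

Tracing b through execution:
Initial: b = -1
After step 1 (MAX(m, b)): b = -1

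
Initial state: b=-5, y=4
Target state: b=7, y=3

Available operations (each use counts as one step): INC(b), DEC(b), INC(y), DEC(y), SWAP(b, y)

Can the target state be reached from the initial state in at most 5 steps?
No

The target state cannot be reached within 5 steps.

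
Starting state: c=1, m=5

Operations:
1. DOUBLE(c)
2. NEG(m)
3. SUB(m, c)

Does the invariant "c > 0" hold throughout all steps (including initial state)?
Yes

The invariant holds at every step.

State at each step:
Initial: c=1, m=5
After step 1: c=2, m=5
After step 2: c=2, m=-5
After step 3: c=2, m=-7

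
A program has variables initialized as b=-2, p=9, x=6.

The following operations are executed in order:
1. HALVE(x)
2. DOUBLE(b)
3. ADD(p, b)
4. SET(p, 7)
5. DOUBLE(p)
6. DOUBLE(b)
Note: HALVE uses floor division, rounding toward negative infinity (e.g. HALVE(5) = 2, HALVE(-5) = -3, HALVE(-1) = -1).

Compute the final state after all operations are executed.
{b: -8, p: 14, x: 3}

Step-by-step execution:
Initial: b=-2, p=9, x=6
After step 1 (HALVE(x)): b=-2, p=9, x=3
After step 2 (DOUBLE(b)): b=-4, p=9, x=3
After step 3 (ADD(p, b)): b=-4, p=5, x=3
After step 4 (SET(p, 7)): b=-4, p=7, x=3
After step 5 (DOUBLE(p)): b=-4, p=14, x=3
After step 6 (DOUBLE(b)): b=-8, p=14, x=3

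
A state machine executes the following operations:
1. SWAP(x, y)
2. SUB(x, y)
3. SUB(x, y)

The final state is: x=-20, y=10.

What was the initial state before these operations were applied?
x=10, y=0

Working backwards:
Final state: x=-20, y=10
Before step 3 (SUB(x, y)): x=-10, y=10
Before step 2 (SUB(x, y)): x=0, y=10
Before step 1 (SWAP(x, y)): x=10, y=0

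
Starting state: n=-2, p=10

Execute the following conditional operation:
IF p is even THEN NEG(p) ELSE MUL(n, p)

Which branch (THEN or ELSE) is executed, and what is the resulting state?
Branch: THEN, Final state: n=-2, p=-10

Evaluating condition: p is even
Condition is True, so THEN branch executes
After NEG(p): n=-2, p=-10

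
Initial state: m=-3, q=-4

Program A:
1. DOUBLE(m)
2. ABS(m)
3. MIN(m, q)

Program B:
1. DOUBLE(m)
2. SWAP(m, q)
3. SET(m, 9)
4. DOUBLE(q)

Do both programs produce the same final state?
No

Program A final state: m=-4, q=-4
Program B final state: m=9, q=-12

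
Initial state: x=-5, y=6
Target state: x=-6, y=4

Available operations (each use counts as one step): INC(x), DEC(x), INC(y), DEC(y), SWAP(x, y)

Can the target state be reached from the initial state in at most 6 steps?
Yes

Path (3 steps): DEC(x) → DEC(y) → DEC(y)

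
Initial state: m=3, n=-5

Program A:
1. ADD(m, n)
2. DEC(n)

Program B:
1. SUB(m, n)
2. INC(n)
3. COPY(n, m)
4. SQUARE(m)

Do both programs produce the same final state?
No

Program A final state: m=-2, n=-6
Program B final state: m=64, n=8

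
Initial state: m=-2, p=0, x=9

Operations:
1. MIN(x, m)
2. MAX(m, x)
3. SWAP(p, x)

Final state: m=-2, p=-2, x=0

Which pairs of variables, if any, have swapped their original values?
None

Comparing initial and final values:
x: 9 → 0
m: -2 → -2
p: 0 → -2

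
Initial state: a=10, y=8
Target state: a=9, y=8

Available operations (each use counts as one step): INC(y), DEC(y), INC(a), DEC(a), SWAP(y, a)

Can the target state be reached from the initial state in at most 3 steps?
Yes

Path (1 step): DEC(a)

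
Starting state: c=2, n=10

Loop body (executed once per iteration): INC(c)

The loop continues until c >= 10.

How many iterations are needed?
8

Tracing iterations:
Initial: c=2, n=10
After iteration 1: c=3, n=10
After iteration 2: c=4, n=10
After iteration 3: c=5, n=10
After iteration 4: c=6, n=10
After iteration 5: c=7, n=10
After iteration 6: c=8, n=10
After iteration 7: c=9, n=10
After iteration 8: c=10, n=10
c >= 10 now holds, so the loop exits after 8 iterations.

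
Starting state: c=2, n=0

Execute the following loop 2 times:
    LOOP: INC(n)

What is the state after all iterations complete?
c=2, n=2

Iteration trace:
Start: c=2, n=0
After iteration 1: c=2, n=1
After iteration 2: c=2, n=2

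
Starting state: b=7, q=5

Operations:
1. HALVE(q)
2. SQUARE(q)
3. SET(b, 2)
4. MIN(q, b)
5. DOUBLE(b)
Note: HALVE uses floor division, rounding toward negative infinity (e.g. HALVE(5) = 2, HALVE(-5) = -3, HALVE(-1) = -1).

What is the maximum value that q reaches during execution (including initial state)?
5

Values of q at each step:
Initial: q = 5 ← maximum
After step 1: q = 2
After step 2: q = 4
After step 3: q = 4
After step 4: q = 2
After step 5: q = 2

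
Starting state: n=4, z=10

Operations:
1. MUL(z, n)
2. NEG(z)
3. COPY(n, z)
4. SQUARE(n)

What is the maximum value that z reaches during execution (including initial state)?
40

Values of z at each step:
Initial: z = 10
After step 1: z = 40 ← maximum
After step 2: z = -40
After step 3: z = -40
After step 4: z = -40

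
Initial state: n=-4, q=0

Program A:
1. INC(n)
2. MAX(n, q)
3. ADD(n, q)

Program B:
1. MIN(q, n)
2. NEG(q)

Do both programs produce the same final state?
No

Program A final state: n=0, q=0
Program B final state: n=-4, q=4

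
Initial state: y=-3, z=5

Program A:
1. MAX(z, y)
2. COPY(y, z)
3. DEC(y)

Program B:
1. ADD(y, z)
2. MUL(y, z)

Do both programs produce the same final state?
No

Program A final state: y=4, z=5
Program B final state: y=10, z=5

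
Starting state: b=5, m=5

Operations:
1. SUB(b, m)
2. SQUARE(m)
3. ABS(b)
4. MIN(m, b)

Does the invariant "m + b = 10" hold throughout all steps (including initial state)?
No, violated after step 1

The invariant is violated after step 1.

State at each step:
Initial: b=5, m=5
After step 1: b=0, m=5
After step 2: b=0, m=25
After step 3: b=0, m=25
After step 4: b=0, m=0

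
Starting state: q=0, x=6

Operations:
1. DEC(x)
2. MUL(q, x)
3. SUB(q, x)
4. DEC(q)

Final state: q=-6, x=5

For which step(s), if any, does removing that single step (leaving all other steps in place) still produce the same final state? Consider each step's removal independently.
Step(s) 2

Testing removal of each single step:
Without step 1: final = q=-7, x=6 (different)
Without step 2: final = q=-6, x=5 (same)
Without step 3: final = q=-1, x=5 (different)
Without step 4: final = q=-5, x=5 (different)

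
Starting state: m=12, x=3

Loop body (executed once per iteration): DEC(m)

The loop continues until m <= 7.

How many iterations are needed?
5

Tracing iterations:
Initial: m=12, x=3
After iteration 1: m=11, x=3
After iteration 2: m=10, x=3
After iteration 3: m=9, x=3
After iteration 4: m=8, x=3
After iteration 5: m=7, x=3
m <= 7 now holds, so the loop exits after 5 iterations.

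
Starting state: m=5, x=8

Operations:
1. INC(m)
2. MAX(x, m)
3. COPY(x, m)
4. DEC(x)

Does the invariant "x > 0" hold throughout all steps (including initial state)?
Yes

The invariant holds at every step.

State at each step:
Initial: m=5, x=8
After step 1: m=6, x=8
After step 2: m=6, x=8
After step 3: m=6, x=6
After step 4: m=6, x=5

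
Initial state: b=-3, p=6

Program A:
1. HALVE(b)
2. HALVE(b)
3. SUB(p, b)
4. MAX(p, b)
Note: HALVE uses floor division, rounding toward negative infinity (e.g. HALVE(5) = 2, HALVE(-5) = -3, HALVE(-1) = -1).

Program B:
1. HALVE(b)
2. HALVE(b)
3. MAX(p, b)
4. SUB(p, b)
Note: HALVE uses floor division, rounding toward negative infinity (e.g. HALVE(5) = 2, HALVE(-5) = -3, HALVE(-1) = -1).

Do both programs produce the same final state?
Yes

Program A final state: b=-1, p=7
Program B final state: b=-1, p=7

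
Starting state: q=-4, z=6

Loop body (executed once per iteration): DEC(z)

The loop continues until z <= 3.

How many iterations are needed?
3

Tracing iterations:
Initial: q=-4, z=6
After iteration 1: q=-4, z=5
After iteration 2: q=-4, z=4
After iteration 3: q=-4, z=3
z <= 3 now holds, so the loop exits after 3 iterations.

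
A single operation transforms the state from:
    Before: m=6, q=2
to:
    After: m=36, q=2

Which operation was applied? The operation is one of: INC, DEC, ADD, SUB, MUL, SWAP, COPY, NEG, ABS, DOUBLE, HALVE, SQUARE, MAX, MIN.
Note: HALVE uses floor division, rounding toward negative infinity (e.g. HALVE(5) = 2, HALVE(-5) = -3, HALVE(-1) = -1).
SQUARE(m)

Analyzing the change:
Before: m=6, q=2
After: m=36, q=2
Variable m changed from 6 to 36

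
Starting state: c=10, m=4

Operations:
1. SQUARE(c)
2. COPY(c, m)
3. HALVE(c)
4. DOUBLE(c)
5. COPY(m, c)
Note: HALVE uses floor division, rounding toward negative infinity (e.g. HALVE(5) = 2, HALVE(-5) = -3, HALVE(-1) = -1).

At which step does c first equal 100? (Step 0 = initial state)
Step 1

Tracing c:
Initial: c = 10
After step 1: c = 100 ← first occurrence
After step 2: c = 4
After step 3: c = 2
After step 4: c = 4
After step 5: c = 4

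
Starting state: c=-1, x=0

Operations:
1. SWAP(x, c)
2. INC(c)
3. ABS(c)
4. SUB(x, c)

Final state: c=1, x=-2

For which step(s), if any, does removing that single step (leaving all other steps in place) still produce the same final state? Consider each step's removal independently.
Step(s) 3

Testing removal of each single step:
Without step 1: final = c=0, x=0 (different)
Without step 2: final = c=0, x=-1 (different)
Without step 3: final = c=1, x=-2 (same)
Without step 4: final = c=1, x=-1 (different)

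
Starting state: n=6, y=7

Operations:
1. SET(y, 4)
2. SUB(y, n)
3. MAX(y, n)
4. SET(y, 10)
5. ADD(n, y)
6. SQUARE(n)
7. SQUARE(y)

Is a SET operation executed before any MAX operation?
Yes

First SET: step 1
First MAX: step 3
Since 1 < 3, SET comes first.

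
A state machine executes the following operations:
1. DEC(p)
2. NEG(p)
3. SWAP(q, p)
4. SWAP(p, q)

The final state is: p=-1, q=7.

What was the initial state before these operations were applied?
p=2, q=7

Working backwards:
Final state: p=-1, q=7
Before step 4 (SWAP(p, q)): p=7, q=-1
Before step 3 (SWAP(q, p)): p=-1, q=7
Before step 2 (NEG(p)): p=1, q=7
Before step 1 (DEC(p)): p=2, q=7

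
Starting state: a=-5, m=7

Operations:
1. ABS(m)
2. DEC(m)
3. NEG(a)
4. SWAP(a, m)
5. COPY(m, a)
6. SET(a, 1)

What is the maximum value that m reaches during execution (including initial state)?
7

Values of m at each step:
Initial: m = 7 ← maximum
After step 1: m = 7
After step 2: m = 6
After step 3: m = 6
After step 4: m = 5
After step 5: m = 6
After step 6: m = 6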